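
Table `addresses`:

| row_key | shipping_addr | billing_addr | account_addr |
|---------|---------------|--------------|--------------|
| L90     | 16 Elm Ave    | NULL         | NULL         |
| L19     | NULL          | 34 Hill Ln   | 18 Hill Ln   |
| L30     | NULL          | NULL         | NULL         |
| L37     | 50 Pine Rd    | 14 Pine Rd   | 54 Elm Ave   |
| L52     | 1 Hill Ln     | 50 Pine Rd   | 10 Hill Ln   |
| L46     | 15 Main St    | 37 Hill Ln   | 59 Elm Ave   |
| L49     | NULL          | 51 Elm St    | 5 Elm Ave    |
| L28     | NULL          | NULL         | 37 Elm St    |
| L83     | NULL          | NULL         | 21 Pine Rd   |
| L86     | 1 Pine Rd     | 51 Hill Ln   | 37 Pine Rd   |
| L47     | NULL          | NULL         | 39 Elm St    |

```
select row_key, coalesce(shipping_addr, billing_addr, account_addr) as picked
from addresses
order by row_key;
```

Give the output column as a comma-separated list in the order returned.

row_key=L19: shipping_addr=NULL, billing_addr=34 Hill Ln → 34 Hill Ln
row_key=L28: shipping_addr=NULL, billing_addr=NULL, account_addr=37 Elm St → 37 Elm St
row_key=L30: shipping_addr=NULL, billing_addr=NULL, account_addr=NULL (all NULL) → NULL
row_key=L37: shipping_addr=50 Pine Rd → 50 Pine Rd
row_key=L46: shipping_addr=15 Main St → 15 Main St
row_key=L47: shipping_addr=NULL, billing_addr=NULL, account_addr=39 Elm St → 39 Elm St
row_key=L49: shipping_addr=NULL, billing_addr=51 Elm St → 51 Elm St
row_key=L52: shipping_addr=1 Hill Ln → 1 Hill Ln
row_key=L83: shipping_addr=NULL, billing_addr=NULL, account_addr=21 Pine Rd → 21 Pine Rd
row_key=L86: shipping_addr=1 Pine Rd → 1 Pine Rd
row_key=L90: shipping_addr=16 Elm Ave → 16 Elm Ave

34 Hill Ln, 37 Elm St, NULL, 50 Pine Rd, 15 Main St, 39 Elm St, 51 Elm St, 1 Hill Ln, 21 Pine Rd, 1 Pine Rd, 16 Elm Ave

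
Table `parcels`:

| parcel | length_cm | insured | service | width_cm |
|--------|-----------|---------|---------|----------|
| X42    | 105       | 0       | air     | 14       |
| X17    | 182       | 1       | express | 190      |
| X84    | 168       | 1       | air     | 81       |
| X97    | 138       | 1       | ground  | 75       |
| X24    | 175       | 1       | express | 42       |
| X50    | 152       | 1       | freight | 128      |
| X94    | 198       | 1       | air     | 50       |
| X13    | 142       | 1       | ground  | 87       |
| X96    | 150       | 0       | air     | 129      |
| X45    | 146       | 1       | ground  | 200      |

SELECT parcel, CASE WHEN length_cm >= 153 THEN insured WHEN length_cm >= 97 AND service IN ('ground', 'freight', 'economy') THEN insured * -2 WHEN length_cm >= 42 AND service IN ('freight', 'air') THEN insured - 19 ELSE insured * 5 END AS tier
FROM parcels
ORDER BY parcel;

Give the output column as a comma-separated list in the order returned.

-2, 1, 1, -19, -2, -2, 1, 1, -19, -2

parcel=X13: length_cm >= 97 AND service IN ('ground', 'freight', 'economy') → -2
parcel=X17: length_cm >= 153 → 1
parcel=X24: length_cm >= 153 → 1
parcel=X42: length_cm >= 42 AND service IN ('freight', 'air') → -19
parcel=X45: length_cm >= 97 AND service IN ('ground', 'freight', 'economy') → -2
parcel=X50: length_cm >= 97 AND service IN ('ground', 'freight', 'economy') → -2
parcel=X84: length_cm >= 153 → 1
parcel=X94: length_cm >= 153 → 1
parcel=X96: length_cm >= 42 AND service IN ('freight', 'air') → -19
parcel=X97: length_cm >= 97 AND service IN ('ground', 'freight', 'economy') → -2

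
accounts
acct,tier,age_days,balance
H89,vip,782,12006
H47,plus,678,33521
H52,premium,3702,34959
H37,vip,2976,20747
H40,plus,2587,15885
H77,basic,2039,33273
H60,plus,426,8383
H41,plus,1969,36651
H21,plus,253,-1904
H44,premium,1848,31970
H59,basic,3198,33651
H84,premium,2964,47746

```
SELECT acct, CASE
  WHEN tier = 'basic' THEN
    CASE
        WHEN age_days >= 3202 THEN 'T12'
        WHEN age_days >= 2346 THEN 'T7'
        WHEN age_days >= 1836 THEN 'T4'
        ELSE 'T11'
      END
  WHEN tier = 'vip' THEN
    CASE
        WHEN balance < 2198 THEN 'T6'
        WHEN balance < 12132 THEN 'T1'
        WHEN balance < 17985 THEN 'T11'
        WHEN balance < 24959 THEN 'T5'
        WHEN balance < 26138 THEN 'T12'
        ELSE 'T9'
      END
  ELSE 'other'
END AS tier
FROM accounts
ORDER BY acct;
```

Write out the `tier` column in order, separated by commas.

other, T5, other, other, other, other, other, T7, other, T4, other, T1

acct=H21: tier='plus' → outer ELSE → other
acct=H37: tier='vip' → inner[balance < 24959] → T5
acct=H40: tier='plus' → outer ELSE → other
acct=H41: tier='plus' → outer ELSE → other
acct=H44: tier='premium' → outer ELSE → other
acct=H47: tier='plus' → outer ELSE → other
acct=H52: tier='premium' → outer ELSE → other
acct=H59: tier='basic' → inner[age_days >= 2346] → T7
acct=H60: tier='plus' → outer ELSE → other
acct=H77: tier='basic' → inner[age_days >= 1836] → T4
acct=H84: tier='premium' → outer ELSE → other
acct=H89: tier='vip' → inner[balance < 12132] → T1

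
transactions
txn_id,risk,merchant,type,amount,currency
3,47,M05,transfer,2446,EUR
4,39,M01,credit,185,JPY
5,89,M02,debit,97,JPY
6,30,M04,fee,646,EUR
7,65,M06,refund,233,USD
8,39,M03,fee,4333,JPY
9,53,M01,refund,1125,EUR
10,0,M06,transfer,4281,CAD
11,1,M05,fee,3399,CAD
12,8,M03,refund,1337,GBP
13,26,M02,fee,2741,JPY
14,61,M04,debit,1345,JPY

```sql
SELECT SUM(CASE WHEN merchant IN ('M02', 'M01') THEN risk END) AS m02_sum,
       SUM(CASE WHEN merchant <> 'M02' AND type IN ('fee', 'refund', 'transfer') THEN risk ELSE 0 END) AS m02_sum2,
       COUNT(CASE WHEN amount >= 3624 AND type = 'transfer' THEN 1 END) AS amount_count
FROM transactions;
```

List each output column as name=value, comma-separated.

m02_sum=207, m02_sum2=243, amount_count=1

[m02_sum: merchant IN ('M02', 'M01')]
txn_id=3: ✗
txn_id=4: ✓ → 39
txn_id=5: ✓ → 89
txn_id=6: ✗
txn_id=7: ✗
txn_id=8: ✗
txn_id=9: ✓ → 53
txn_id=10: ✗
txn_id=11: ✗
txn_id=12: ✗
txn_id=13: ✓ → 26
txn_id=14: ✗
m02_sum = 39 + 89 + 53 + 26 = 207
—
[m02_sum2: merchant <> 'M02' AND type IN ('fee', 'refund', 'transfer')]
txn_id=3: ✓ → 47
txn_id=4: ✗
txn_id=5: ✗
txn_id=6: ✓ → 30
txn_id=7: ✓ → 65
txn_id=8: ✓ → 39
txn_id=9: ✓ → 53
txn_id=10: ✓ → 0
txn_id=11: ✓ → 1
txn_id=12: ✓ → 8
txn_id=13: ✗
txn_id=14: ✗
m02_sum2 = 47 + 30 + 65 + 39 + 53 + 1 + 8 = 243
—
[amount_count: amount >= 3624 AND type = 'transfer']
txn_id=3: ✗
txn_id=4: ✗
txn_id=5: ✗
txn_id=6: ✗
txn_id=7: ✗
txn_id=8: ✗
txn_id=9: ✗
txn_id=10: ✓ → 1
txn_id=11: ✗
txn_id=12: ✗
txn_id=13: ✗
txn_id=14: ✗
amount_count = COUNT(1) = 1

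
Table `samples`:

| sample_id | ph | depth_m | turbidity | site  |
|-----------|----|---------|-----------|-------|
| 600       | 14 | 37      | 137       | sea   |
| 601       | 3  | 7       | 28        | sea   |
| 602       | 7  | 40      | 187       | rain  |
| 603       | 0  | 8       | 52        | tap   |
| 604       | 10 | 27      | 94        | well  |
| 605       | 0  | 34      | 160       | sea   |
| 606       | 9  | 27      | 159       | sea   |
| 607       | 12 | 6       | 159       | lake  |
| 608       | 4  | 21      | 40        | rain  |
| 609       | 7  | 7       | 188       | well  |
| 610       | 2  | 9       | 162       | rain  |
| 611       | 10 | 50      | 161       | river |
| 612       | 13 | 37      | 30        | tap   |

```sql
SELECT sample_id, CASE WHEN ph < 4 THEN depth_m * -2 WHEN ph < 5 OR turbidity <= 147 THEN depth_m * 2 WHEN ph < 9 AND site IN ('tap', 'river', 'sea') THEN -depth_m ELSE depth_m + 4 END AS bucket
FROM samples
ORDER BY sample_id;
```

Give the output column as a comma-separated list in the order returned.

sample_id=600: ph < 5 OR turbidity <= 147 → 74
sample_id=601: ph < 4 → -14
sample_id=602: ELSE → 44
sample_id=603: ph < 4 → -16
sample_id=604: ph < 5 OR turbidity <= 147 → 54
sample_id=605: ph < 4 → -68
sample_id=606: ELSE → 31
sample_id=607: ELSE → 10
sample_id=608: ph < 5 OR turbidity <= 147 → 42
sample_id=609: ELSE → 11
sample_id=610: ph < 4 → -18
sample_id=611: ELSE → 54
sample_id=612: ph < 5 OR turbidity <= 147 → 74

74, -14, 44, -16, 54, -68, 31, 10, 42, 11, -18, 54, 74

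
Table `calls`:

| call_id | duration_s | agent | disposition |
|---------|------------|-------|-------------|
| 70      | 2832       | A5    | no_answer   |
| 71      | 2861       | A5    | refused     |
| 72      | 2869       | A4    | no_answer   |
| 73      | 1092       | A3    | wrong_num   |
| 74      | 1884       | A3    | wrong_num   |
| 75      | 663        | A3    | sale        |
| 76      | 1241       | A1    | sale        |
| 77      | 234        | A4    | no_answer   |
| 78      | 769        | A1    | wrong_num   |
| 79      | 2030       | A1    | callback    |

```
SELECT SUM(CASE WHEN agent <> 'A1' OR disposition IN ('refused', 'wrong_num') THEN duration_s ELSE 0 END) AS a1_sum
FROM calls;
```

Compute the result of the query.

call_id=70: ✓ → 2832
call_id=71: ✓ → 2861
call_id=72: ✓ → 2869
call_id=73: ✓ → 1092
call_id=74: ✓ → 1884
call_id=75: ✓ → 663
call_id=76: ✗
call_id=77: ✓ → 234
call_id=78: ✓ → 769
call_id=79: ✗
a1_sum = 2832 + 2861 + 2869 + 1092 + 1884 + 663 + 234 + 769 = 13204

13204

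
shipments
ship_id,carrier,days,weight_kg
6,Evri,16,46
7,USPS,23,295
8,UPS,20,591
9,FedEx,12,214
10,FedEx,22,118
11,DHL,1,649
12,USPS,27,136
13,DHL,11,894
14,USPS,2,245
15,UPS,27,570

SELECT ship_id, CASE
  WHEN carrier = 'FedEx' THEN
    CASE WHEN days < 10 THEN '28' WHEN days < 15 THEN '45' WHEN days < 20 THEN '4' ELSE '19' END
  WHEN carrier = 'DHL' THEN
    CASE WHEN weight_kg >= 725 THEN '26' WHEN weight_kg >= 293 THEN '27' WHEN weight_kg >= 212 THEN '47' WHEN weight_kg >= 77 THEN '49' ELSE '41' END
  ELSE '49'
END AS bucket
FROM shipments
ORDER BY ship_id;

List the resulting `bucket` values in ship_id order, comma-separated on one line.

ship_id=6: carrier='Evri' → outer ELSE → 49
ship_id=7: carrier='USPS' → outer ELSE → 49
ship_id=8: carrier='UPS' → outer ELSE → 49
ship_id=9: carrier='FedEx' → inner[days < 15] → 45
ship_id=10: carrier='FedEx' → inner[ELSE] → 19
ship_id=11: carrier='DHL' → inner[weight_kg >= 293] → 27
ship_id=12: carrier='USPS' → outer ELSE → 49
ship_id=13: carrier='DHL' → inner[weight_kg >= 725] → 26
ship_id=14: carrier='USPS' → outer ELSE → 49
ship_id=15: carrier='UPS' → outer ELSE → 49

49, 49, 49, 45, 19, 27, 49, 26, 49, 49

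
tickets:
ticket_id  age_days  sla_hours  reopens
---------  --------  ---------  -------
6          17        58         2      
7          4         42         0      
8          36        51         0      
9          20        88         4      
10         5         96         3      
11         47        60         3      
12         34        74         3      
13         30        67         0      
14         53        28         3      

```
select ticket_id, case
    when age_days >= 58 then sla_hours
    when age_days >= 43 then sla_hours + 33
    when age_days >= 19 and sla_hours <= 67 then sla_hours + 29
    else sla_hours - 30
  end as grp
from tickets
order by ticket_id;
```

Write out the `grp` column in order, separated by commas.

ticket_id=6: ELSE → 28
ticket_id=7: ELSE → 12
ticket_id=8: age_days >= 19 and sla_hours <= 67 → 80
ticket_id=9: ELSE → 58
ticket_id=10: ELSE → 66
ticket_id=11: age_days >= 43 → 93
ticket_id=12: ELSE → 44
ticket_id=13: age_days >= 19 and sla_hours <= 67 → 96
ticket_id=14: age_days >= 43 → 61

28, 12, 80, 58, 66, 93, 44, 96, 61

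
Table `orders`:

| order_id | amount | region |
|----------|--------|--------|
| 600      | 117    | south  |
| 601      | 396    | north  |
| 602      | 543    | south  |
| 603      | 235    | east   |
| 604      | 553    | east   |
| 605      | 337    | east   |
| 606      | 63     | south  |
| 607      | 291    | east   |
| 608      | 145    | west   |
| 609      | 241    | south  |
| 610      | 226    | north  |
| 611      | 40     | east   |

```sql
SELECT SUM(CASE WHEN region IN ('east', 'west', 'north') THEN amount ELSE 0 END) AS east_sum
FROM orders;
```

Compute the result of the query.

order_id=600: ✗
order_id=601: ✓ → 396
order_id=602: ✗
order_id=603: ✓ → 235
order_id=604: ✓ → 553
order_id=605: ✓ → 337
order_id=606: ✗
order_id=607: ✓ → 291
order_id=608: ✓ → 145
order_id=609: ✗
order_id=610: ✓ → 226
order_id=611: ✓ → 40
east_sum = 396 + 235 + 553 + 337 + 291 + 145 + 226 + 40 = 2223

2223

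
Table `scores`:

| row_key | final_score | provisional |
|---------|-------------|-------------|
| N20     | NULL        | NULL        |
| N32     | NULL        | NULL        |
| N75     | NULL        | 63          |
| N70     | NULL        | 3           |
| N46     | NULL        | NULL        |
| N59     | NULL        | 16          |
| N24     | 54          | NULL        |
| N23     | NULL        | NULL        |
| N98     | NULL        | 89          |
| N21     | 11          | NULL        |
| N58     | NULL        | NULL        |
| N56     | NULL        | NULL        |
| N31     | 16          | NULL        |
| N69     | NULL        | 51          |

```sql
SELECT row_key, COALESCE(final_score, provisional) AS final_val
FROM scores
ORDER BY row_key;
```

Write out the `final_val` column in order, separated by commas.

row_key=N20: final_score=NULL, provisional=NULL (all NULL) → NULL
row_key=N21: final_score=11 → 11
row_key=N23: final_score=NULL, provisional=NULL (all NULL) → NULL
row_key=N24: final_score=54 → 54
row_key=N31: final_score=16 → 16
row_key=N32: final_score=NULL, provisional=NULL (all NULL) → NULL
row_key=N46: final_score=NULL, provisional=NULL (all NULL) → NULL
row_key=N56: final_score=NULL, provisional=NULL (all NULL) → NULL
row_key=N58: final_score=NULL, provisional=NULL (all NULL) → NULL
row_key=N59: final_score=NULL, provisional=16 → 16
row_key=N69: final_score=NULL, provisional=51 → 51
row_key=N70: final_score=NULL, provisional=3 → 3
row_key=N75: final_score=NULL, provisional=63 → 63
row_key=N98: final_score=NULL, provisional=89 → 89

NULL, 11, NULL, 54, 16, NULL, NULL, NULL, NULL, 16, 51, 3, 63, 89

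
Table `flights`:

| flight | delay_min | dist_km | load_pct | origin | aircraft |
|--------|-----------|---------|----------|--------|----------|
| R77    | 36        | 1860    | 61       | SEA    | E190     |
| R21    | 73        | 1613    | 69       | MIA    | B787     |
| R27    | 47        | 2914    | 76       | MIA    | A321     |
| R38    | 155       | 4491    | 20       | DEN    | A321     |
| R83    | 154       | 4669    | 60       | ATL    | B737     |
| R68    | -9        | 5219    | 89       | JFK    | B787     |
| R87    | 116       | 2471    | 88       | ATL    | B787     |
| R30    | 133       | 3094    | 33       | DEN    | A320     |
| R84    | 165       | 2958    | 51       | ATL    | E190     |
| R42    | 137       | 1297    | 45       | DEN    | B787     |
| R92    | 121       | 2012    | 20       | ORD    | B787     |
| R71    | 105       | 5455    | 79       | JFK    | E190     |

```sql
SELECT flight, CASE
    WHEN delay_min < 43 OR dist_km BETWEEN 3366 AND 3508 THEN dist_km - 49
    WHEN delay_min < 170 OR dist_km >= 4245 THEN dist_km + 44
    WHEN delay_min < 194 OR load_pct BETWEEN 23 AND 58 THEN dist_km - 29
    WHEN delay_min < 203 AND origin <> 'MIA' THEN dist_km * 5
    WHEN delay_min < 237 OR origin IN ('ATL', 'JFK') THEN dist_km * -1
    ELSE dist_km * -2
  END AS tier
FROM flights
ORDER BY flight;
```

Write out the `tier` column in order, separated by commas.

flight=R21: delay_min < 170 OR dist_km >= 4245 → 1657
flight=R27: delay_min < 170 OR dist_km >= 4245 → 2958
flight=R30: delay_min < 170 OR dist_km >= 4245 → 3138
flight=R38: delay_min < 170 OR dist_km >= 4245 → 4535
flight=R42: delay_min < 170 OR dist_km >= 4245 → 1341
flight=R68: delay_min < 43 OR dist_km BETWEEN 3366 AND 3508 → 5170
flight=R71: delay_min < 170 OR dist_km >= 4245 → 5499
flight=R77: delay_min < 43 OR dist_km BETWEEN 3366 AND 3508 → 1811
flight=R83: delay_min < 170 OR dist_km >= 4245 → 4713
flight=R84: delay_min < 170 OR dist_km >= 4245 → 3002
flight=R87: delay_min < 170 OR dist_km >= 4245 → 2515
flight=R92: delay_min < 170 OR dist_km >= 4245 → 2056

1657, 2958, 3138, 4535, 1341, 5170, 5499, 1811, 4713, 3002, 2515, 2056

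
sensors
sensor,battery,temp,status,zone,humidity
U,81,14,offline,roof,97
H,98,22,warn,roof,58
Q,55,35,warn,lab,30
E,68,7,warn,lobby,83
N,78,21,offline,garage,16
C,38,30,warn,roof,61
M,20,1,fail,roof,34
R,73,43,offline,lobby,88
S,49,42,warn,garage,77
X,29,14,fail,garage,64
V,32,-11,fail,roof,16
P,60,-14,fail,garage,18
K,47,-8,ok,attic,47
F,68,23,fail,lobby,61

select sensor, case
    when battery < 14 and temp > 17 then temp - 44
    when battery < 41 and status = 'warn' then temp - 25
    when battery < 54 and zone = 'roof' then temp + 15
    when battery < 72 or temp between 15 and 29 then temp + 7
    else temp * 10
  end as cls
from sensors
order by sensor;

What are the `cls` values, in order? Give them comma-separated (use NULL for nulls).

5, 14, 30, 29, -1, 16, 28, -7, 42, 430, 49, 140, 4, 21

sensor=C: battery < 41 and status = 'warn' → 5
sensor=E: battery < 72 or temp between 15 and 29 → 14
sensor=F: battery < 72 or temp between 15 and 29 → 30
sensor=H: battery < 72 or temp between 15 and 29 → 29
sensor=K: battery < 72 or temp between 15 and 29 → -1
sensor=M: battery < 54 and zone = 'roof' → 16
sensor=N: battery < 72 or temp between 15 and 29 → 28
sensor=P: battery < 72 or temp between 15 and 29 → -7
sensor=Q: battery < 72 or temp between 15 and 29 → 42
sensor=R: ELSE → 430
sensor=S: battery < 72 or temp between 15 and 29 → 49
sensor=U: ELSE → 140
sensor=V: battery < 54 and zone = 'roof' → 4
sensor=X: battery < 72 or temp between 15 and 29 → 21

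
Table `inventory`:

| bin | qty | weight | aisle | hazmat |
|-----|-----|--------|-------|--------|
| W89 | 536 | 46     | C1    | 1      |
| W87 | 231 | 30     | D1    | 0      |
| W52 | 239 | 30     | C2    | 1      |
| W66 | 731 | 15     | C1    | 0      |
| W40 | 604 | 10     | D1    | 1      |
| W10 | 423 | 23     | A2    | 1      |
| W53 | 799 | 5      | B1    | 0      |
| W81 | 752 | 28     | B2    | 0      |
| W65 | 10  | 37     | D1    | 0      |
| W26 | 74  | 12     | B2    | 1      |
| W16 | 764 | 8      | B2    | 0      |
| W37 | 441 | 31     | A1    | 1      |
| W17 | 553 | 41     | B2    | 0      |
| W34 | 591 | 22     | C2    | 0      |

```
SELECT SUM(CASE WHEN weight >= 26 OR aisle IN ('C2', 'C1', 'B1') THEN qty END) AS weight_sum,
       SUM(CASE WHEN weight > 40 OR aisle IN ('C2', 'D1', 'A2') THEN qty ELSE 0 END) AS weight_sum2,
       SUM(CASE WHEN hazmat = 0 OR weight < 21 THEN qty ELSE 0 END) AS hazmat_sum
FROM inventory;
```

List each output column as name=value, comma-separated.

weight_sum=4883, weight_sum2=3187, hazmat_sum=5109

[weight_sum: weight >= 26 OR aisle IN ('C2', 'C1', 'B1')]
bin=W89: ✓ → 536
bin=W87: ✓ → 231
bin=W52: ✓ → 239
bin=W66: ✓ → 731
bin=W40: ✗
bin=W10: ✗
bin=W53: ✓ → 799
bin=W81: ✓ → 752
bin=W65: ✓ → 10
bin=W26: ✗
bin=W16: ✗
bin=W37: ✓ → 441
bin=W17: ✓ → 553
bin=W34: ✓ → 591
weight_sum = 536 + 231 + 239 + 731 + 799 + 752 + 10 + 441 + 553 + 591 = 4883
—
[weight_sum2: weight > 40 OR aisle IN ('C2', 'D1', 'A2')]
bin=W89: ✓ → 536
bin=W87: ✓ → 231
bin=W52: ✓ → 239
bin=W66: ✗
bin=W40: ✓ → 604
bin=W10: ✓ → 423
bin=W53: ✗
bin=W81: ✗
bin=W65: ✓ → 10
bin=W26: ✗
bin=W16: ✗
bin=W37: ✗
bin=W17: ✓ → 553
bin=W34: ✓ → 591
weight_sum2 = 536 + 231 + 239 + 604 + 423 + 10 + 553 + 591 = 3187
—
[hazmat_sum: hazmat = 0 OR weight < 21]
bin=W89: ✗
bin=W87: ✓ → 231
bin=W52: ✗
bin=W66: ✓ → 731
bin=W40: ✓ → 604
bin=W10: ✗
bin=W53: ✓ → 799
bin=W81: ✓ → 752
bin=W65: ✓ → 10
bin=W26: ✓ → 74
bin=W16: ✓ → 764
bin=W37: ✗
bin=W17: ✓ → 553
bin=W34: ✓ → 591
hazmat_sum = 231 + 731 + 604 + 799 + 752 + 10 + 74 + 764 + 553 + 591 = 5109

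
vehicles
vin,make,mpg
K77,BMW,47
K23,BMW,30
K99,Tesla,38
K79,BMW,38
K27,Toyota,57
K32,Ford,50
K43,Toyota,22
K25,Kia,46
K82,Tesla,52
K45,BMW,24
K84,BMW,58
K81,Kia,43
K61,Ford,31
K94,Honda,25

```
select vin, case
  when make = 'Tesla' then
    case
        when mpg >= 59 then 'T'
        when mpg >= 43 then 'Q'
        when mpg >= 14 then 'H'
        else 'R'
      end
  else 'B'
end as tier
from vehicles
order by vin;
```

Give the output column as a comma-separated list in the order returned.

B, B, B, B, B, B, B, B, B, B, Q, B, B, H

vin=K23: make='BMW' → outer ELSE → B
vin=K25: make='Kia' → outer ELSE → B
vin=K27: make='Toyota' → outer ELSE → B
vin=K32: make='Ford' → outer ELSE → B
vin=K43: make='Toyota' → outer ELSE → B
vin=K45: make='BMW' → outer ELSE → B
vin=K61: make='Ford' → outer ELSE → B
vin=K77: make='BMW' → outer ELSE → B
vin=K79: make='BMW' → outer ELSE → B
vin=K81: make='Kia' → outer ELSE → B
vin=K82: make='Tesla' → inner[mpg >= 43] → Q
vin=K84: make='BMW' → outer ELSE → B
vin=K94: make='Honda' → outer ELSE → B
vin=K99: make='Tesla' → inner[mpg >= 14] → H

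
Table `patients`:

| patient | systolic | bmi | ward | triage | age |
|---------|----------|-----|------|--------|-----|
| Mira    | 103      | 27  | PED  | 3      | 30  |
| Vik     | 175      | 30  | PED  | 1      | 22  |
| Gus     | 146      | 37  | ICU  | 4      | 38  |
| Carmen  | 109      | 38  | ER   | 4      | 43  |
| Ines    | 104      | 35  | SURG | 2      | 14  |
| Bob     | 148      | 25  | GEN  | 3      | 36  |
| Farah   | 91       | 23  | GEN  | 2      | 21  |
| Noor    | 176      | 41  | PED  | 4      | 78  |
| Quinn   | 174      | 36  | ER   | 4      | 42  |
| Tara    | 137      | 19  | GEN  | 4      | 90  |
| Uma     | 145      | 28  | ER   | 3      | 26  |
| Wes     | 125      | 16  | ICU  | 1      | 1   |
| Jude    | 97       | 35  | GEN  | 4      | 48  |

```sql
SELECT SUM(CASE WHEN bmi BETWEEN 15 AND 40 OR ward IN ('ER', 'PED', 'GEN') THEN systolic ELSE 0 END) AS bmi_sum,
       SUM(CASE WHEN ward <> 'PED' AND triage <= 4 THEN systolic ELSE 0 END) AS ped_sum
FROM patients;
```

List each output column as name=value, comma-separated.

[bmi_sum: bmi BETWEEN 15 AND 40 OR ward IN ('ER', 'PED', 'GEN')]
patient=Mira: ✓ → 103
patient=Vik: ✓ → 175
patient=Gus: ✓ → 146
patient=Carmen: ✓ → 109
patient=Ines: ✓ → 104
patient=Bob: ✓ → 148
patient=Farah: ✓ → 91
patient=Noor: ✓ → 176
patient=Quinn: ✓ → 174
patient=Tara: ✓ → 137
patient=Uma: ✓ → 145
patient=Wes: ✓ → 125
patient=Jude: ✓ → 97
bmi_sum = 103 + 175 + 146 + 109 + 104 + 148 + 91 + 176 + 174 + 137 + 145 + 125 + 97 = 1730
—
[ped_sum: ward <> 'PED' AND triage <= 4]
patient=Mira: ✗
patient=Vik: ✗
patient=Gus: ✓ → 146
patient=Carmen: ✓ → 109
patient=Ines: ✓ → 104
patient=Bob: ✓ → 148
patient=Farah: ✓ → 91
patient=Noor: ✗
patient=Quinn: ✓ → 174
patient=Tara: ✓ → 137
patient=Uma: ✓ → 145
patient=Wes: ✓ → 125
patient=Jude: ✓ → 97
ped_sum = 146 + 109 + 104 + 148 + 91 + 174 + 137 + 145 + 125 + 97 = 1276

bmi_sum=1730, ped_sum=1276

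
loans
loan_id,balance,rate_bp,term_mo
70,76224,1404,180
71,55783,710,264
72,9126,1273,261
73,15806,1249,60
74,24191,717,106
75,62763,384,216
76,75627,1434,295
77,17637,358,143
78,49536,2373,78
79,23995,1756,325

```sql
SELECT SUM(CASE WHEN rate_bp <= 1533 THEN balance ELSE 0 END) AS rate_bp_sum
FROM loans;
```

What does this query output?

loan_id=70: ✓ → 76224
loan_id=71: ✓ → 55783
loan_id=72: ✓ → 9126
loan_id=73: ✓ → 15806
loan_id=74: ✓ → 24191
loan_id=75: ✓ → 62763
loan_id=76: ✓ → 75627
loan_id=77: ✓ → 17637
loan_id=78: ✗
loan_id=79: ✗
rate_bp_sum = 76224 + 55783 + 9126 + 15806 + 24191 + 62763 + 75627 + 17637 = 337157

337157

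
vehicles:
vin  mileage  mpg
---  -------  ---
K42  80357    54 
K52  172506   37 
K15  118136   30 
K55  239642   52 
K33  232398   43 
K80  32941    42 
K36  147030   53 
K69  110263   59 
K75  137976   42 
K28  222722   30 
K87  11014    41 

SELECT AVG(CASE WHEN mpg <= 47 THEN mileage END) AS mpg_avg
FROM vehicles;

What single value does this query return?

vin=K42: ✗
vin=K52: ✓ → 172506
vin=K15: ✓ → 118136
vin=K55: ✗
vin=K33: ✓ → 232398
vin=K80: ✓ → 32941
vin=K36: ✗
vin=K69: ✗
vin=K75: ✓ → 137976
vin=K28: ✓ → 222722
vin=K87: ✓ → 11014
mpg_avg = (172506 + 118136 + 232398 + 32941 + 137976 + 222722 + 11014) / 7 = 132527.5714285714

132527.5714285714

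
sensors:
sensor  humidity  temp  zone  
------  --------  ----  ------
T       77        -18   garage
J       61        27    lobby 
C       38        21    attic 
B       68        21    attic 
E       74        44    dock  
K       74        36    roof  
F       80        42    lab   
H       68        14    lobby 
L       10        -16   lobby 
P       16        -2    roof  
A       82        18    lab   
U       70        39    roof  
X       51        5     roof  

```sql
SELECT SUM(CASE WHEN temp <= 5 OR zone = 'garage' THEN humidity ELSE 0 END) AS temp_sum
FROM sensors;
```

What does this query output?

sensor=T: ✓ → 77
sensor=J: ✗
sensor=C: ✗
sensor=B: ✗
sensor=E: ✗
sensor=K: ✗
sensor=F: ✗
sensor=H: ✗
sensor=L: ✓ → 10
sensor=P: ✓ → 16
sensor=A: ✗
sensor=U: ✗
sensor=X: ✓ → 51
temp_sum = 77 + 10 + 16 + 51 = 154

154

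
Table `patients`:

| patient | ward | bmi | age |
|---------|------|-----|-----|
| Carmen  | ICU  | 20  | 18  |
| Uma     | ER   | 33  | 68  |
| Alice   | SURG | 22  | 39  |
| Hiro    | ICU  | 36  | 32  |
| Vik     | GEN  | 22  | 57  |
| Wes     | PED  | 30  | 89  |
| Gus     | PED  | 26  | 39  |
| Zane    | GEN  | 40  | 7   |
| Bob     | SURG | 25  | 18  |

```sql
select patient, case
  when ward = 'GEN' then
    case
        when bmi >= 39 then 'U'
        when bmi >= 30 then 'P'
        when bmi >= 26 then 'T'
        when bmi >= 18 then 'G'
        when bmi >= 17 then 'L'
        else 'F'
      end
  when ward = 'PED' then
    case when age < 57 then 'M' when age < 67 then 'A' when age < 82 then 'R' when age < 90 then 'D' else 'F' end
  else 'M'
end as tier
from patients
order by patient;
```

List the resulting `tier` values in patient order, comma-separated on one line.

M, M, M, M, M, M, G, D, U

patient=Alice: ward='SURG' → outer ELSE → M
patient=Bob: ward='SURG' → outer ELSE → M
patient=Carmen: ward='ICU' → outer ELSE → M
patient=Gus: ward='PED' → inner[age < 57] → M
patient=Hiro: ward='ICU' → outer ELSE → M
patient=Uma: ward='ER' → outer ELSE → M
patient=Vik: ward='GEN' → inner[bmi >= 18] → G
patient=Wes: ward='PED' → inner[age < 90] → D
patient=Zane: ward='GEN' → inner[bmi >= 39] → U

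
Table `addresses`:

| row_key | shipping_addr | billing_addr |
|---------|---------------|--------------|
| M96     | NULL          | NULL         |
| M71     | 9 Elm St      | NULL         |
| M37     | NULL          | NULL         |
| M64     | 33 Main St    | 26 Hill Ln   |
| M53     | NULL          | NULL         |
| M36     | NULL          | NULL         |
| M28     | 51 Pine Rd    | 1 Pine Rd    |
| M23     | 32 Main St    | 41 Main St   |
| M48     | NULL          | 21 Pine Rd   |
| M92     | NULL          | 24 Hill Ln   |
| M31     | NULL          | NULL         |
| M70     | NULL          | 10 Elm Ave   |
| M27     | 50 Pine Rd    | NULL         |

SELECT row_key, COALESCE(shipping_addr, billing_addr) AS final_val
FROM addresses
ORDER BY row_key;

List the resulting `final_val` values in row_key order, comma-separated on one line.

row_key=M23: shipping_addr=32 Main St → 32 Main St
row_key=M27: shipping_addr=50 Pine Rd → 50 Pine Rd
row_key=M28: shipping_addr=51 Pine Rd → 51 Pine Rd
row_key=M31: shipping_addr=NULL, billing_addr=NULL (all NULL) → NULL
row_key=M36: shipping_addr=NULL, billing_addr=NULL (all NULL) → NULL
row_key=M37: shipping_addr=NULL, billing_addr=NULL (all NULL) → NULL
row_key=M48: shipping_addr=NULL, billing_addr=21 Pine Rd → 21 Pine Rd
row_key=M53: shipping_addr=NULL, billing_addr=NULL (all NULL) → NULL
row_key=M64: shipping_addr=33 Main St → 33 Main St
row_key=M70: shipping_addr=NULL, billing_addr=10 Elm Ave → 10 Elm Ave
row_key=M71: shipping_addr=9 Elm St → 9 Elm St
row_key=M92: shipping_addr=NULL, billing_addr=24 Hill Ln → 24 Hill Ln
row_key=M96: shipping_addr=NULL, billing_addr=NULL (all NULL) → NULL

32 Main St, 50 Pine Rd, 51 Pine Rd, NULL, NULL, NULL, 21 Pine Rd, NULL, 33 Main St, 10 Elm Ave, 9 Elm St, 24 Hill Ln, NULL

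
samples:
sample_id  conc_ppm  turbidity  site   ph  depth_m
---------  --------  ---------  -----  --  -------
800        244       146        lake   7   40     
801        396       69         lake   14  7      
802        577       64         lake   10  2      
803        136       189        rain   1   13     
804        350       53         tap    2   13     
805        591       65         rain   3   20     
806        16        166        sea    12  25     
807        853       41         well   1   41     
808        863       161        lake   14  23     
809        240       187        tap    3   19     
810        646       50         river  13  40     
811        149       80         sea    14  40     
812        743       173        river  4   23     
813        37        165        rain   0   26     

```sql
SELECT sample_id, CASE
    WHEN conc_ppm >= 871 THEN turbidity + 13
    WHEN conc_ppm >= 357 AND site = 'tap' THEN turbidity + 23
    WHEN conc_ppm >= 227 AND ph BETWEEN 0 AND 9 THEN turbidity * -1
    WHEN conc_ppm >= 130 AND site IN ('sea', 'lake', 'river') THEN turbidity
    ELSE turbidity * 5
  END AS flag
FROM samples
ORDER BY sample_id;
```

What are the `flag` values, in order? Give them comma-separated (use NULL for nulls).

-146, 69, 64, 945, -53, -65, 830, -41, 161, -187, 50, 80, -173, 825

sample_id=800: conc_ppm >= 227 AND ph BETWEEN 0 AND 9 → -146
sample_id=801: conc_ppm >= 130 AND site IN ('sea', 'lake', 'river') → 69
sample_id=802: conc_ppm >= 130 AND site IN ('sea', 'lake', 'river') → 64
sample_id=803: ELSE → 945
sample_id=804: conc_ppm >= 227 AND ph BETWEEN 0 AND 9 → -53
sample_id=805: conc_ppm >= 227 AND ph BETWEEN 0 AND 9 → -65
sample_id=806: ELSE → 830
sample_id=807: conc_ppm >= 227 AND ph BETWEEN 0 AND 9 → -41
sample_id=808: conc_ppm >= 130 AND site IN ('sea', 'lake', 'river') → 161
sample_id=809: conc_ppm >= 227 AND ph BETWEEN 0 AND 9 → -187
sample_id=810: conc_ppm >= 130 AND site IN ('sea', 'lake', 'river') → 50
sample_id=811: conc_ppm >= 130 AND site IN ('sea', 'lake', 'river') → 80
sample_id=812: conc_ppm >= 227 AND ph BETWEEN 0 AND 9 → -173
sample_id=813: ELSE → 825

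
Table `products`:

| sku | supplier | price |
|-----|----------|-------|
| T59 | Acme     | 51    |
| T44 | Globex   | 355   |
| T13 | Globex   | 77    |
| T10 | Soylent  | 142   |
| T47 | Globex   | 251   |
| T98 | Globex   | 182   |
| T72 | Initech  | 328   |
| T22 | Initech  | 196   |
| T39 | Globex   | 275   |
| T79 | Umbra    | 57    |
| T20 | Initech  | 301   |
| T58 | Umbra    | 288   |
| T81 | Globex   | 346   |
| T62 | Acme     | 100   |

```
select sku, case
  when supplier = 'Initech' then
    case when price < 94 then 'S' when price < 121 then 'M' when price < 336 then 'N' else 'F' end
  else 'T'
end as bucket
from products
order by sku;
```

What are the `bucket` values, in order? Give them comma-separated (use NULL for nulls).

sku=T10: supplier='Soylent' → outer ELSE → T
sku=T13: supplier='Globex' → outer ELSE → T
sku=T20: supplier='Initech' → inner[price < 336] → N
sku=T22: supplier='Initech' → inner[price < 336] → N
sku=T39: supplier='Globex' → outer ELSE → T
sku=T44: supplier='Globex' → outer ELSE → T
sku=T47: supplier='Globex' → outer ELSE → T
sku=T58: supplier='Umbra' → outer ELSE → T
sku=T59: supplier='Acme' → outer ELSE → T
sku=T62: supplier='Acme' → outer ELSE → T
sku=T72: supplier='Initech' → inner[price < 336] → N
sku=T79: supplier='Umbra' → outer ELSE → T
sku=T81: supplier='Globex' → outer ELSE → T
sku=T98: supplier='Globex' → outer ELSE → T

T, T, N, N, T, T, T, T, T, T, N, T, T, T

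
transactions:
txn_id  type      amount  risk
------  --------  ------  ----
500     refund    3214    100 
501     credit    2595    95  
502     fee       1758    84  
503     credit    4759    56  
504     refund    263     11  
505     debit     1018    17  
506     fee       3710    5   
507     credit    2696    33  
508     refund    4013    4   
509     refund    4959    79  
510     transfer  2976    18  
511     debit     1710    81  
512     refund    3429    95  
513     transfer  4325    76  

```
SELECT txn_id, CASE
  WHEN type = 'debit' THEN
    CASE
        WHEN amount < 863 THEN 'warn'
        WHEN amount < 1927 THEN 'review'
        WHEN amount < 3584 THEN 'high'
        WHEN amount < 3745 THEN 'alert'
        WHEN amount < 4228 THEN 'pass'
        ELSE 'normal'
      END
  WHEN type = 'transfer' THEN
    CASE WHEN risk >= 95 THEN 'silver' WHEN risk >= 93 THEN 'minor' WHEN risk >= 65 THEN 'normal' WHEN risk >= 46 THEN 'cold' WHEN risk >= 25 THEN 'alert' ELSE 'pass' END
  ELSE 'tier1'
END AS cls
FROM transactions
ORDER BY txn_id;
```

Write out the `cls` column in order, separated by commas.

tier1, tier1, tier1, tier1, tier1, review, tier1, tier1, tier1, tier1, pass, review, tier1, normal

txn_id=500: type='refund' → outer ELSE → tier1
txn_id=501: type='credit' → outer ELSE → tier1
txn_id=502: type='fee' → outer ELSE → tier1
txn_id=503: type='credit' → outer ELSE → tier1
txn_id=504: type='refund' → outer ELSE → tier1
txn_id=505: type='debit' → inner[amount < 1927] → review
txn_id=506: type='fee' → outer ELSE → tier1
txn_id=507: type='credit' → outer ELSE → tier1
txn_id=508: type='refund' → outer ELSE → tier1
txn_id=509: type='refund' → outer ELSE → tier1
txn_id=510: type='transfer' → inner[ELSE] → pass
txn_id=511: type='debit' → inner[amount < 1927] → review
txn_id=512: type='refund' → outer ELSE → tier1
txn_id=513: type='transfer' → inner[risk >= 65] → normal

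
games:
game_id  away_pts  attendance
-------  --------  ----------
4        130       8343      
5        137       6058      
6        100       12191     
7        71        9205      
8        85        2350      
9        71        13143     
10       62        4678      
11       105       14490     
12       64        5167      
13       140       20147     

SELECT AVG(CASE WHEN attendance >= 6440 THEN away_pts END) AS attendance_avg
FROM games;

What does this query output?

game_id=4: ✓ → 130
game_id=5: ✗
game_id=6: ✓ → 100
game_id=7: ✓ → 71
game_id=8: ✗
game_id=9: ✓ → 71
game_id=10: ✗
game_id=11: ✓ → 105
game_id=12: ✗
game_id=13: ✓ → 140
attendance_avg = (130 + 100 + 71 + 71 + 105 + 140) / 6 = 102.8333333333

102.8333333333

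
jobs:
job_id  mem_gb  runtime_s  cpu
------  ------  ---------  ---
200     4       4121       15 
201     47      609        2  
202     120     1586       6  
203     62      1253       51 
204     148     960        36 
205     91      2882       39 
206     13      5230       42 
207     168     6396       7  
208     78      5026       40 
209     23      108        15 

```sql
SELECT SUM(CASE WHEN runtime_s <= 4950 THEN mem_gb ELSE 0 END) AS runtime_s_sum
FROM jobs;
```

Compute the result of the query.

495

job_id=200: ✓ → 4
job_id=201: ✓ → 47
job_id=202: ✓ → 120
job_id=203: ✓ → 62
job_id=204: ✓ → 148
job_id=205: ✓ → 91
job_id=206: ✗
job_id=207: ✗
job_id=208: ✗
job_id=209: ✓ → 23
runtime_s_sum = 4 + 47 + 120 + 62 + 148 + 91 + 23 = 495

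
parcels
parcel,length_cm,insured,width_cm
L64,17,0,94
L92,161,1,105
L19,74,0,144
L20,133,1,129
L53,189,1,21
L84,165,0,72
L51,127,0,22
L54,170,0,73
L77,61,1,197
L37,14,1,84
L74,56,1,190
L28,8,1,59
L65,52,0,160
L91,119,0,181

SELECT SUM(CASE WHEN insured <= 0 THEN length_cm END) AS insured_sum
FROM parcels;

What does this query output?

724

parcel=L64: ✓ → 17
parcel=L92: ✗
parcel=L19: ✓ → 74
parcel=L20: ✗
parcel=L53: ✗
parcel=L84: ✓ → 165
parcel=L51: ✓ → 127
parcel=L54: ✓ → 170
parcel=L77: ✗
parcel=L37: ✗
parcel=L74: ✗
parcel=L28: ✗
parcel=L65: ✓ → 52
parcel=L91: ✓ → 119
insured_sum = 17 + 74 + 165 + 127 + 170 + 52 + 119 = 724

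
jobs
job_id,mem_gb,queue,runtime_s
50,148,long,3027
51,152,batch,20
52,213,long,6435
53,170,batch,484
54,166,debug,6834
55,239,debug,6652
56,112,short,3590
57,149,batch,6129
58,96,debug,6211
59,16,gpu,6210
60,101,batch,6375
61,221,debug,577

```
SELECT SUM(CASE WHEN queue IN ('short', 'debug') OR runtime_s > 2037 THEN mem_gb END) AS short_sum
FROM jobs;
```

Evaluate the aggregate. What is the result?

1461

job_id=50: ✓ → 148
job_id=51: ✗
job_id=52: ✓ → 213
job_id=53: ✗
job_id=54: ✓ → 166
job_id=55: ✓ → 239
job_id=56: ✓ → 112
job_id=57: ✓ → 149
job_id=58: ✓ → 96
job_id=59: ✓ → 16
job_id=60: ✓ → 101
job_id=61: ✓ → 221
short_sum = 148 + 213 + 166 + 239 + 112 + 149 + 96 + 16 + 101 + 221 = 1461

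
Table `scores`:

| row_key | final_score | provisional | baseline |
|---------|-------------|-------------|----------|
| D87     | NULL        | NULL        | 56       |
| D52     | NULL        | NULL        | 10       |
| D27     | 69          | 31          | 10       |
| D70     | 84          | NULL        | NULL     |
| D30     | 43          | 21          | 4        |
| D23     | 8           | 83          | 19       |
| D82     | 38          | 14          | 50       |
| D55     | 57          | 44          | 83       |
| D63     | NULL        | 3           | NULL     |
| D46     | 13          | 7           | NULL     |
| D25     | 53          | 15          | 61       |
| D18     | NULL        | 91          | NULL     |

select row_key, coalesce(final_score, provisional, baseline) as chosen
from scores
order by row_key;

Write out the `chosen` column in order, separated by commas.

91, 8, 53, 69, 43, 13, 10, 57, 3, 84, 38, 56

row_key=D18: final_score=NULL, provisional=91 → 91
row_key=D23: final_score=8 → 8
row_key=D25: final_score=53 → 53
row_key=D27: final_score=69 → 69
row_key=D30: final_score=43 → 43
row_key=D46: final_score=13 → 13
row_key=D52: final_score=NULL, provisional=NULL, baseline=10 → 10
row_key=D55: final_score=57 → 57
row_key=D63: final_score=NULL, provisional=3 → 3
row_key=D70: final_score=84 → 84
row_key=D82: final_score=38 → 38
row_key=D87: final_score=NULL, provisional=NULL, baseline=56 → 56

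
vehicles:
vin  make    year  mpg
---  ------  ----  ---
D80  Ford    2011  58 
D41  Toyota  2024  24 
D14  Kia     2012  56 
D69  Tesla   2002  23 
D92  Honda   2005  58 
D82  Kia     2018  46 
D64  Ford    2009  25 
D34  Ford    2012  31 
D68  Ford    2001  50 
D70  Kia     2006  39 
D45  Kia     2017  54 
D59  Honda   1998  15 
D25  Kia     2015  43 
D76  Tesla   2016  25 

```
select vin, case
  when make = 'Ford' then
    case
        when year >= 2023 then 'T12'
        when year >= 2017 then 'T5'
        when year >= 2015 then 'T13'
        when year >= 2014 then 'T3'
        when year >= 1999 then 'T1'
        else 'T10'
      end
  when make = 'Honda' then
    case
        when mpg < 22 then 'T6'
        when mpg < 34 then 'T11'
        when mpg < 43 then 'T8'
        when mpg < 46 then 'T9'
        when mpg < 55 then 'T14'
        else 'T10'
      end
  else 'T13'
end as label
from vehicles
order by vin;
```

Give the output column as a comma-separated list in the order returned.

T13, T13, T1, T13, T13, T6, T1, T1, T13, T13, T13, T1, T13, T10

vin=D14: make='Kia' → outer ELSE → T13
vin=D25: make='Kia' → outer ELSE → T13
vin=D34: make='Ford' → inner[year >= 1999] → T1
vin=D41: make='Toyota' → outer ELSE → T13
vin=D45: make='Kia' → outer ELSE → T13
vin=D59: make='Honda' → inner[mpg < 22] → T6
vin=D64: make='Ford' → inner[year >= 1999] → T1
vin=D68: make='Ford' → inner[year >= 1999] → T1
vin=D69: make='Tesla' → outer ELSE → T13
vin=D70: make='Kia' → outer ELSE → T13
vin=D76: make='Tesla' → outer ELSE → T13
vin=D80: make='Ford' → inner[year >= 1999] → T1
vin=D82: make='Kia' → outer ELSE → T13
vin=D92: make='Honda' → inner[ELSE] → T10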